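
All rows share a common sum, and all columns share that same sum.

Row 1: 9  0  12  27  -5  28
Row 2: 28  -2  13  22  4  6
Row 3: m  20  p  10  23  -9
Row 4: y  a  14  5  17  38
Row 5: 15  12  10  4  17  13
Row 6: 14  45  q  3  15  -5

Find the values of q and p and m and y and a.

Rows 1 and 2 both sum to 71, so that's the common total.
The known cells in column 2 total 75, leaving 71 − 75 = -4 for the blank.
The known cells in row 4 total 70, leaving 71 − 70 = 1 for the blank.
The known cells in column 1 total 67, leaving 71 − 67 = 4 for the blank.
The known cells in row 3 total 48, leaving 71 − 48 = 23 for the blank.
The known cells in row 6 total 72, leaving 71 − 72 = -1 for the blank.

q = -1, p = 23, m = 4, y = 1, a = -4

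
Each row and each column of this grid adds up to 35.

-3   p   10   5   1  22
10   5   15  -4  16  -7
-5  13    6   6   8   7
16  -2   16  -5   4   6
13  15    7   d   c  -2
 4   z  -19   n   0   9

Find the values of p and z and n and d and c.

p = 0, z = 4, n = 37, d = -4, c = 6

Row 1: -3 + 10 + 5 + 1 + 22 = 35, so its missing entry is 35 − 35 = 0.
Column 5: 1 + 16 + 8 + 4 + 0 = 29, so its missing entry is 35 − 29 = 6.
Row 5: 13 + 15 + 7 + 6 − 2 = 39, so its missing entry is 35 − 39 = -4.
Column 2: 0 + 5 + 13 − 2 + 15 = 31, so its missing entry is 35 − 31 = 4.
Row 6: 4 + 4 − 19 + 0 + 9 = -2, so its missing entry is 35 − (-2) = 37.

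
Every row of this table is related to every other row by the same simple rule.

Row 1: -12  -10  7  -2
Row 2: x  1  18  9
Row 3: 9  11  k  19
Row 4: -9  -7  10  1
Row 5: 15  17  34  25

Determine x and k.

x = -1, k = 28

The difference between any two rows is the same in every column — this is an addition table with the headers hidden.
Row 2 minus row 1 is 1 − (-10) = 11, so its entry in column 1 is -12 + 11 = -1.
Row 3 minus row 1 is 11 − (-10) = 21, so its entry in column 3 is 7 + 21 = 28.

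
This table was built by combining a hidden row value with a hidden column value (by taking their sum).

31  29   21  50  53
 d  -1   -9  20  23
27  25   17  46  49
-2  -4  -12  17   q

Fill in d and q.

The difference between any two rows is the same in every column — this is an addition table with the headers hidden.
Row 2 minus row 1 is -9 − 21 = -30, so its entry in column 1 is 31 + (-30) = 1.
Row 4 minus row 1 is -12 − 21 = -33, so its entry in column 5 is 53 + (-33) = 20.

d = 1, q = 20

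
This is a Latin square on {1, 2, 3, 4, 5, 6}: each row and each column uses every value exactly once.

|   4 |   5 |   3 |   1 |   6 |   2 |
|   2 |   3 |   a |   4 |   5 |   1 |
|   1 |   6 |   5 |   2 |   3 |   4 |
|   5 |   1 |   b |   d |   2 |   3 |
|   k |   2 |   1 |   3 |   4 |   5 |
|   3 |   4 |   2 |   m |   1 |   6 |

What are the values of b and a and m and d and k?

For row 2, column 3: row 2 already has {1, 2, 3, 4, 5}; that leaves 6.
Cell (5,1): row 5 already has {1, 2, 3, 4, 5} → 6.
For row 6, column 4: row 6 already has {1, 2, 3, 4, 6}; that leaves 5.
For row 4, column 4: column 4 already has {1, 2, 3, 4, 5}; that leaves 6.
Cell (4,3): row 4 already has {1, 2, 3, 5, 6} → 4.

b = 4, a = 6, m = 5, d = 6, k = 6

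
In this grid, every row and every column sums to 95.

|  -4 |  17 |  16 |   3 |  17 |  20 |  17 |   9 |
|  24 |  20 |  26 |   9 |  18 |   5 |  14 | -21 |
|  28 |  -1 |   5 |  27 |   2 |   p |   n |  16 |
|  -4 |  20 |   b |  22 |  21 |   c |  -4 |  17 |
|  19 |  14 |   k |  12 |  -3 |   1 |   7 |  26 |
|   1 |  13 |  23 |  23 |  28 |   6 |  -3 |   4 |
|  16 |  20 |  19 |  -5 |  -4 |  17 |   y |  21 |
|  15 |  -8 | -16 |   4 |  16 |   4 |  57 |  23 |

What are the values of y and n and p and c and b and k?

y = 11, n = -4, p = 22, c = 20, b = 3, k = 19

The known cells in row 5 total 76, leaving 95 − 76 = 19 for the blank.
The known cells in row 7 total 84, leaving 95 − 84 = 11 for the blank.
The known cells in column 7 total 99, leaving 95 − 99 = -4 for the blank.
The known cells in column 3 total 92, leaving 95 − 92 = 3 for the blank.
The known cells in row 3 total 73, leaving 95 − 73 = 22 for the blank.
The known cells in row 4 total 75, leaving 95 − 75 = 20 for the blank.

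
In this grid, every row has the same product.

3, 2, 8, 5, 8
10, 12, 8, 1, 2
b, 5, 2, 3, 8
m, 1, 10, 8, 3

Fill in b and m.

Rows 1 and 2 each multiply to 1920, so every row has product 1920.
Row 3: 5×2×3×8 = 240, so the missing entry is 1920 ÷ 240 = 8.
Row 4: 1×10×8×3 = 240, so the missing entry is 1920 ÷ 240 = 8.

b = 8, m = 8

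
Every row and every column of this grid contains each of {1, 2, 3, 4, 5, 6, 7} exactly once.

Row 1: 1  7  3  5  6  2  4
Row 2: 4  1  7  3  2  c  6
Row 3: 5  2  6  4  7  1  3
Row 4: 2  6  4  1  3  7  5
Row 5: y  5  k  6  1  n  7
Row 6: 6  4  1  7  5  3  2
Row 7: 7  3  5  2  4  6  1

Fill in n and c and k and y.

At (row 5, col 1): column 1 already has {1, 2, 4, 5, 6, 7}, so the value is 3.
At (row 5, col 3): column 3 already has {1, 3, 4, 5, 6, 7}, so the value is 2.
Cell (5,6): row 5 already has {1, 2, 3, 5, 6, 7} → 4.
For row 2, column 6: row 2 already has {1, 2, 3, 4, 6, 7}; that leaves 5.

n = 4, c = 5, k = 2, y = 3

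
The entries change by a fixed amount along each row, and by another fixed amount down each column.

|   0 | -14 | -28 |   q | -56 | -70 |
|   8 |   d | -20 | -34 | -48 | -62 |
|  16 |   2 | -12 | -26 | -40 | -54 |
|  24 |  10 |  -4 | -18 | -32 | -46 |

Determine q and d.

Along each row the entries change by -14 per step; down each column they change by 8.
Row 1: from 0 at column 1, stepping by -14 to column 4 gives -42.
Row 2: from 8 at column 1, stepping by -14 to column 2 gives -6.

q = -42, d = -6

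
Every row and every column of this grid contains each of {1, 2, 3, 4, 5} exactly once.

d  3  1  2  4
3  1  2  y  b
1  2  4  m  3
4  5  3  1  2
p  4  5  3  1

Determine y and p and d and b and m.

At (row 5, col 1): row 5 already has {1, 3, 4, 5}, so the value is 2.
At (row 1, col 1): row 1 already has {1, 2, 3, 4}, so the value is 5.
Cell (2,5): column 5 already has {1, 2, 3, 4} → 5.
For row 3, column 4: row 3 already has {1, 2, 3, 4}; that leaves 5.
For row 2, column 4: row 2 already has {1, 2, 3, 5}; that leaves 4.

y = 4, p = 2, d = 5, b = 5, m = 5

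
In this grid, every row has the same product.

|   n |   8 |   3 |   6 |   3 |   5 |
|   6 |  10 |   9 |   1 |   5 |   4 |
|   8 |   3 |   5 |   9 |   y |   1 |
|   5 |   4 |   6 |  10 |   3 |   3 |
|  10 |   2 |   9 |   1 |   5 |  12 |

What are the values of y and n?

Rows 2 and 4 each multiply to 10800, so every row has product 10800.
Row 3: 8×3×5×9×1 = 1080, so the missing entry is 10800 ÷ 1080 = 10.
Row 1: 8×3×6×3×5 = 2160, so the missing entry is 10800 ÷ 2160 = 5.

y = 10, n = 5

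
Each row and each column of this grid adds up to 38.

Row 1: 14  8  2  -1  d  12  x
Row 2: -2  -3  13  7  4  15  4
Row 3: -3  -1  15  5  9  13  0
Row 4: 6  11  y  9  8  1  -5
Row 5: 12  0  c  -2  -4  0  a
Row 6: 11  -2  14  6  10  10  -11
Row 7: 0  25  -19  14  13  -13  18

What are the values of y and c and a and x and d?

The known cells in column 5 total 40, leaving 38 − 40 = -2 for the blank.
The known cells in row 1 total 33, leaving 38 − 33 = 5 for the blank.
The known cells in column 7 total 11, leaving 38 − 11 = 27 for the blank.
The known cells in row 5 total 33, leaving 38 − 33 = 5 for the blank.
The known cells in row 4 total 30, leaving 38 − 30 = 8 for the blank.

y = 8, c = 5, a = 27, x = 5, d = -2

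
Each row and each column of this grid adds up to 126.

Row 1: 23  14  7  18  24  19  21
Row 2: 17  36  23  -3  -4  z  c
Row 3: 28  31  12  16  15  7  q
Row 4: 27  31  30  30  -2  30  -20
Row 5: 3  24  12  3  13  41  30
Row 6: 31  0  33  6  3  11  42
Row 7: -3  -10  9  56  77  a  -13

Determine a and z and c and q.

a = 10, z = 8, c = 49, q = 17

Row 3 has 28 + 31 + 12 + 16 + 15 + 7 = 109; the blank must be 126 − 109 = 17.
Column 7 has 21 + 17 − 20 + 30 + 42 − 13 = 77; the blank must be 126 − 77 = 49.
Row 7 has -3 − 10 + 9 + 56 + 77 − 13 = 116; the blank must be 126 − 116 = 10.
Row 2 has 17 + 36 + 23 − 3 − 4 + 49 = 118; the blank must be 126 − 118 = 8.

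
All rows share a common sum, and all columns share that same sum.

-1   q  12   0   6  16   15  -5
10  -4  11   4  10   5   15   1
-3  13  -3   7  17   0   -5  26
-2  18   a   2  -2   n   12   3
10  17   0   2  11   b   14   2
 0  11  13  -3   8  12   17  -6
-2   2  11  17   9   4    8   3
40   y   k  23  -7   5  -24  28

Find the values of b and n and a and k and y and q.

b = -4, n = 14, a = 7, k = 1, y = -14, q = 9

Rows 2 and 3 both sum to 52, so that's the common total.
The known cells in row 1 total 43, leaving 52 − 43 = 9 for the blank.
The known cells in column 2 total 66, leaving 52 − 66 = -14 for the blank.
The known cells in row 5 total 56, leaving 52 − 56 = -4 for the blank.
The known cells in row 8 total 51, leaving 52 − 51 = 1 for the blank.
The known cells in column 3 total 45, leaving 52 − 45 = 7 for the blank.
The known cells in row 4 total 38, leaving 52 − 38 = 14 for the blank.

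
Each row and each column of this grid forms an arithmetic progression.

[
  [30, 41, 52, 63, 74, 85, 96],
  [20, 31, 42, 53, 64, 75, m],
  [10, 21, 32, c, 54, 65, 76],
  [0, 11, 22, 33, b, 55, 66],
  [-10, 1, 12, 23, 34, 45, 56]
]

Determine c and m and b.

c = 43, m = 86, b = 44

Along each row the entries change by 11 per step; down each column they change by -10.
Row 3: from 10 at column 1, stepping by 11 to column 4 gives 43.
Row 2: from 20 at column 1, stepping by 11 to column 7 gives 86.
Row 4: from 0 at column 1, stepping by 11 to column 5 gives 44.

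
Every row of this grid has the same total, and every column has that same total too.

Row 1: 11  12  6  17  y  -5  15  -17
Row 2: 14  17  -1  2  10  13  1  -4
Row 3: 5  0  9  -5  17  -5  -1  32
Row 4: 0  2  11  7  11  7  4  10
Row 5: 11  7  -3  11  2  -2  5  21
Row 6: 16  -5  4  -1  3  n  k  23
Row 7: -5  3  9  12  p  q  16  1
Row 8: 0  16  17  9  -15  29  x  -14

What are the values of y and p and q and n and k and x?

Rows 2 and 3 both sum to 52, so that's the common total.
The known cells in row 1 total 39, leaving 52 − 39 = 13 for the blank.
The known cells in column 5 total 41, leaving 52 − 41 = 11 for the blank.
The known cells in row 7 total 47, leaving 52 − 47 = 5 for the blank.
The known cells in column 6 total 42, leaving 52 − 42 = 10 for the blank.
The known cells in row 8 total 42, leaving 52 − 42 = 10 for the blank.
The known cells in row 6 total 50, leaving 52 − 50 = 2 for the blank.

y = 13, p = 11, q = 5, n = 10, k = 2, x = 10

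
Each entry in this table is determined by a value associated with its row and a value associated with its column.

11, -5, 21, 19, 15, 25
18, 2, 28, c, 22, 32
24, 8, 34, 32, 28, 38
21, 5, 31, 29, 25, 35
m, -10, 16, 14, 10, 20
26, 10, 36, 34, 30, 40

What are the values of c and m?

The difference between any two rows is the same in every column — this is an addition table with the headers hidden.
Row 2 minus row 1 is 32 − 25 = 7, so its entry in column 4 is 19 + 7 = 26.
Row 5 minus row 1 is 20 − 25 = -5, so its entry in column 1 is 11 + (-5) = 6.

c = 26, m = 6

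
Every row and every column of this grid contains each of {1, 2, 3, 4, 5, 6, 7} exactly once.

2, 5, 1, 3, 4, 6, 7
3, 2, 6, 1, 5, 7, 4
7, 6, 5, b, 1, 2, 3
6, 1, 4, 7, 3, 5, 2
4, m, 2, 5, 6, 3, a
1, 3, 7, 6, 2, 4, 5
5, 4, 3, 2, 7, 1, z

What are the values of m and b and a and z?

For row 7, column 7: row 7 already has {1, 2, 3, 4, 5, 7}; that leaves 6.
Cell (3,4): row 3 already has {1, 2, 3, 5, 6, 7} → 4.
Cell (5,7): column 7 already has {2, 3, 4, 5, 6, 7} → 1.
Cell (5,2): row 5 already has {1, 2, 3, 4, 5, 6} → 7.

m = 7, b = 4, a = 1, z = 6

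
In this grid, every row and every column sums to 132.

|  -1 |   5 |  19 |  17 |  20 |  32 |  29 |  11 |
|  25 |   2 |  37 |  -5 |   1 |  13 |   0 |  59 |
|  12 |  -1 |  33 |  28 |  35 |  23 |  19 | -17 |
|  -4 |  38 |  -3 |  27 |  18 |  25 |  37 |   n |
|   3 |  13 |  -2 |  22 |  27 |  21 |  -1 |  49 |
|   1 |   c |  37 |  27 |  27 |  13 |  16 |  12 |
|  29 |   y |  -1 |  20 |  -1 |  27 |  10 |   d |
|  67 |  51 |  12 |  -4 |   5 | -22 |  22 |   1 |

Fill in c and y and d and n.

Row 6 has 1 + 37 + 27 + 27 + 13 + 16 + 12 = 133; the blank must be 132 − 133 = -1.
Column 2 has 5 + 2 − 1 + 38 + 13 − 1 + 51 = 107; the blank must be 132 − 107 = 25.
Row 7 has 29 + 25 − 1 + 20 − 1 + 27 + 10 = 109; the blank must be 132 − 109 = 23.
Row 4 has -4 + 38 − 3 + 27 + 18 + 25 + 37 = 138; the blank must be 132 − 138 = -6.

c = -1, y = 25, d = 23, n = -6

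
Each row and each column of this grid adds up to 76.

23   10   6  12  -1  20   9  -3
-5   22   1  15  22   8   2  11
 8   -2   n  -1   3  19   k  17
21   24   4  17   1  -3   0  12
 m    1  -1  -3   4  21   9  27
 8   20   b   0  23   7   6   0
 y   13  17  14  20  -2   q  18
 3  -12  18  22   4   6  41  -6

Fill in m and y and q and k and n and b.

Row 5 has 1 − 1 − 3 + 4 + 21 + 9 + 27 = 58; the blank must be 76 − 58 = 18.
Column 1 has 23 − 5 + 8 + 21 + 18 + 8 + 3 = 76; the blank must be 76 − 76 = 0.
Row 7 has 0 + 13 + 17 + 14 + 20 − 2 + 18 = 80; the blank must be 76 − 80 = -4.
Column 7 has 9 + 2 + 0 + 9 + 6 − 4 + 41 = 63; the blank must be 76 − 63 = 13.
Row 3 has 8 − 2 − 1 + 3 + 19 + 13 + 17 = 57; the blank must be 76 − 57 = 19.
Row 6 has 8 + 20 + 0 + 23 + 7 + 6 + 0 = 64; the blank must be 76 − 64 = 12.

m = 18, y = 0, q = -4, k = 13, n = 19, b = 12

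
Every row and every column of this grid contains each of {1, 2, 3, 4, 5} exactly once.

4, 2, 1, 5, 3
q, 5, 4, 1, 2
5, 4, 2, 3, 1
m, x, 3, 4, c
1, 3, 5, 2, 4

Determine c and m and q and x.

At (row 4, col 2): column 2 already has {2, 3, 4, 5}, so the value is 1.
At (row 2, col 1): row 2 already has {1, 2, 4, 5}, so the value is 3.
At (row 4, col 5): column 5 already has {1, 2, 3, 4}, so the value is 5.
Cell (4,1): row 4 already has {1, 3, 4, 5} → 2.

c = 5, m = 2, q = 3, x = 1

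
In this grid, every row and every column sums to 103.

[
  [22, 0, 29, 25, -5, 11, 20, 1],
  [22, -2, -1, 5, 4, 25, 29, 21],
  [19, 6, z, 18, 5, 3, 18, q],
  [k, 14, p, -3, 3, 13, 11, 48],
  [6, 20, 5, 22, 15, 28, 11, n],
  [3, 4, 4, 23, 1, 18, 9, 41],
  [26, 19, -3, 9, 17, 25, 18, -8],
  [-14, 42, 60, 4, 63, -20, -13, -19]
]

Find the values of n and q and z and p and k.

n = -4, q = 23, z = 11, p = -2, k = 19

The known cells in column 1 total 84, leaving 103 − 84 = 19 for the blank.
The known cells in row 4 total 105, leaving 103 − 105 = -2 for the blank.
The known cells in column 3 total 92, leaving 103 − 92 = 11 for the blank.
The known cells in row 3 total 80, leaving 103 − 80 = 23 for the blank.
The known cells in row 5 total 107, leaving 103 − 107 = -4 for the blank.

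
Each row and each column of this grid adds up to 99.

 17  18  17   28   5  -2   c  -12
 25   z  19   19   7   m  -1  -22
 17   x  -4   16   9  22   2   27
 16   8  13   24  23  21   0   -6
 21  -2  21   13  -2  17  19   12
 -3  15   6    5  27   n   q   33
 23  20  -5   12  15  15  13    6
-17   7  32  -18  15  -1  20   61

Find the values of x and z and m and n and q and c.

x = 10, z = 23, m = 29, n = -2, q = 18, c = 28

Row 3 has 17 − 4 + 16 + 9 + 22 + 2 + 27 = 89; the blank must be 99 − 89 = 10.
Column 2 has 18 + 10 + 8 − 2 + 15 + 20 + 7 = 76; the blank must be 99 − 76 = 23.
Row 2 has 25 + 23 + 19 + 19 + 7 − 1 − 22 = 70; the blank must be 99 − 70 = 29.
Column 6 has -2 + 29 + 22 + 21 + 17 + 15 − 1 = 101; the blank must be 99 − 101 = -2.
Row 1 has 17 + 18 + 17 + 28 + 5 − 2 − 12 = 71; the blank must be 99 − 71 = 28.
Row 6 has -3 + 15 + 6 + 5 + 27 − 2 + 33 = 81; the blank must be 99 − 81 = 18.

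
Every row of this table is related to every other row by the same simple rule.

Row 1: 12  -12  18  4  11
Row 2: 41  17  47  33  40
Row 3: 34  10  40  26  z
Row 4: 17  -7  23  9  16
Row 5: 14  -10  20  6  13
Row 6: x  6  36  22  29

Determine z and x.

z = 33, x = 30

The difference between any two rows is the same in every column — this is an addition table with the headers hidden.
Row 3 minus row 1 is 40 − 18 = 22, so its entry in column 5 is 11 + 22 = 33.
Row 6 minus row 1 is 36 − 18 = 18, so its entry in column 1 is 12 + 18 = 30.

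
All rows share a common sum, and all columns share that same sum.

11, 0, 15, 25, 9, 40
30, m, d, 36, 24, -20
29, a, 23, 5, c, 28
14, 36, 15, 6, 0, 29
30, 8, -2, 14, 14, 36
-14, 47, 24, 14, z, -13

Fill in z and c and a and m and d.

z = 42, c = 11, a = 4, m = 5, d = 25

Rows 1 and 4 both sum to 100, so that's the common total.
Column 3 has 15 + 23 + 15 − 2 + 24 = 75; the blank must be 100 − 75 = 25.
Row 2 has 30 + 25 + 36 + 24 − 20 = 95; the blank must be 100 − 95 = 5.
Column 2 has 0 + 5 + 36 + 8 + 47 = 96; the blank must be 100 − 96 = 4.
Row 3 has 29 + 4 + 23 + 5 + 28 = 89; the blank must be 100 − 89 = 11.
Row 6 has -14 + 47 + 24 + 14 − 13 = 58; the blank must be 100 − 58 = 42.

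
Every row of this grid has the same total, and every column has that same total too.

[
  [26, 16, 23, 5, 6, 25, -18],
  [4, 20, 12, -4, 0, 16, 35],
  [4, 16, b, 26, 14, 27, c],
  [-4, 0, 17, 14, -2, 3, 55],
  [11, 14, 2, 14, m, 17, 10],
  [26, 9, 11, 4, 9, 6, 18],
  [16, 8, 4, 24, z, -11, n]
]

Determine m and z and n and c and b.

Rows 1 and 2 both sum to 83, so that's the common total.
Row 5 has 11 + 14 + 2 + 14 + 17 + 10 = 68; the blank must be 83 − 68 = 15.
Column 5 has 6 + 0 + 14 − 2 + 15 + 9 = 42; the blank must be 83 − 42 = 41.
Column 3 has 23 + 12 + 17 + 2 + 11 + 4 = 69; the blank must be 83 − 69 = 14.
Row 3 has 4 + 16 + 14 + 26 + 14 + 27 = 101; the blank must be 83 − 101 = -18.
Row 7 has 16 + 8 + 4 + 24 + 41 − 11 = 82; the blank must be 83 − 82 = 1.

m = 15, z = 41, n = 1, c = -18, b = 14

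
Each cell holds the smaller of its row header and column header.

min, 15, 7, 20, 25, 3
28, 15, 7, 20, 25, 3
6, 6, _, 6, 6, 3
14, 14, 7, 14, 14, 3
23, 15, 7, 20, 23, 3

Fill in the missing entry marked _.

6

min(6, 7) = 6.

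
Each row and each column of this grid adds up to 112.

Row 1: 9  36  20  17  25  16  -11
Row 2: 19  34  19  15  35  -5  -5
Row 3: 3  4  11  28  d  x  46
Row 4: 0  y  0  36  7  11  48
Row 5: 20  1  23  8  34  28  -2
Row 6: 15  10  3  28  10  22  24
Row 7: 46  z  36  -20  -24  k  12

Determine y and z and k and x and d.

y = 10, z = 17, k = 45, x = -5, d = 25

Column 5: 25 + 35 + 7 + 34 + 10 − 24 = 87, so its missing entry is 112 − 87 = 25.
Row 4: 0 + 0 + 36 + 7 + 11 + 48 = 102, so its missing entry is 112 − 102 = 10.
Column 2: 36 + 34 + 4 + 10 + 1 + 10 = 95, so its missing entry is 112 − 95 = 17.
Row 7: 46 + 17 + 36 − 20 − 24 + 12 = 67, so its missing entry is 112 − 67 = 45.
Row 3: 3 + 4 + 11 + 28 + 25 + 46 = 117, so its missing entry is 112 − 117 = -5.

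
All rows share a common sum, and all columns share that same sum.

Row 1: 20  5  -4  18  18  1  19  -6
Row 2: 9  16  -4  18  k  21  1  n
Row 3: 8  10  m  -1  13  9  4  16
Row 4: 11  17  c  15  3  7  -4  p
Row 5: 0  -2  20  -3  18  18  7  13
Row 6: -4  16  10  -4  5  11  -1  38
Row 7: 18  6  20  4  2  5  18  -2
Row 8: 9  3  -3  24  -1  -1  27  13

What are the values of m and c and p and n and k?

m = 12, c = 20, p = 2, n = -3, k = 13

Rows 1 and 5 both sum to 71, so that's the common total.
Column 5: 18 + 13 + 3 + 18 + 5 + 2 − 1 = 58, so its missing entry is 71 − 58 = 13.
Row 2: 9 + 16 − 4 + 18 + 13 + 21 + 1 = 74, so its missing entry is 71 − 74 = -3.
Column 8: -6 − 3 + 16 + 13 + 38 − 2 + 13 = 69, so its missing entry is 71 − 69 = 2.
Row 3: 8 + 10 − 1 + 13 + 9 + 4 + 16 = 59, so its missing entry is 71 − 59 = 12.
Row 4: 11 + 17 + 15 + 3 + 7 − 4 + 2 = 51, so its missing entry is 71 − 51 = 20.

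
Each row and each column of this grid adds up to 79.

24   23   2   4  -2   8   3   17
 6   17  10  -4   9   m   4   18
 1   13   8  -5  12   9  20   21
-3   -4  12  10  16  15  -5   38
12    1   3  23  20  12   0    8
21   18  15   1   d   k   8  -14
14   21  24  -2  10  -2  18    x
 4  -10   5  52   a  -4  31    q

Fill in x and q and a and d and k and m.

Row 2: 6 + 17 + 10 − 4 + 9 + 4 + 18 = 60, so its missing entry is 79 − 60 = 19.
Column 6: 8 + 19 + 9 + 15 + 12 − 2 − 4 = 57, so its missing entry is 79 − 57 = 22.
Row 6: 21 + 18 + 15 + 1 + 22 + 8 − 14 = 71, so its missing entry is 79 − 71 = 8.
Column 5: -2 + 9 + 12 + 16 + 20 + 8 + 10 = 73, so its missing entry is 79 − 73 = 6.
Row 8: 4 − 10 + 5 + 52 + 6 − 4 + 31 = 84, so its missing entry is 79 − 84 = -5.
Row 7: 14 + 21 + 24 − 2 + 10 − 2 + 18 = 83, so its missing entry is 79 − 83 = -4.

x = -4, q = -5, a = 6, d = 8, k = 22, m = 19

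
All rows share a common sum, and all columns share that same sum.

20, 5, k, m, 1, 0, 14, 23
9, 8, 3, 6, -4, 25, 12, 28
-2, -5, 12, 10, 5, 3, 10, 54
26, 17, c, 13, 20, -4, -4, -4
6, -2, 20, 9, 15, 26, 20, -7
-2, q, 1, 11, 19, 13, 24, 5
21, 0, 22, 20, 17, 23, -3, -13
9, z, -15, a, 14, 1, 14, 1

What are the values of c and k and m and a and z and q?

Rows 2 and 3 both sum to 87, so that's the common total.
Row 6 has -2 + 1 + 11 + 19 + 13 + 24 + 5 = 71; the blank must be 87 − 71 = 16.
Column 2 has 5 + 8 − 5 + 17 − 2 + 16 + 0 = 39; the blank must be 87 − 39 = 48.
Row 8 has 9 + 48 − 15 + 14 + 1 + 14 + 1 = 72; the blank must be 87 − 72 = 15.
Column 4 has 6 + 10 + 13 + 9 + 11 + 20 + 15 = 84; the blank must be 87 − 84 = 3.
Row 1 has 20 + 5 + 3 + 1 + 0 + 14 + 23 = 66; the blank must be 87 − 66 = 21.
Row 4 has 26 + 17 + 13 + 20 − 4 − 4 − 4 = 64; the blank must be 87 − 64 = 23.

c = 23, k = 21, m = 3, a = 15, z = 48, q = 16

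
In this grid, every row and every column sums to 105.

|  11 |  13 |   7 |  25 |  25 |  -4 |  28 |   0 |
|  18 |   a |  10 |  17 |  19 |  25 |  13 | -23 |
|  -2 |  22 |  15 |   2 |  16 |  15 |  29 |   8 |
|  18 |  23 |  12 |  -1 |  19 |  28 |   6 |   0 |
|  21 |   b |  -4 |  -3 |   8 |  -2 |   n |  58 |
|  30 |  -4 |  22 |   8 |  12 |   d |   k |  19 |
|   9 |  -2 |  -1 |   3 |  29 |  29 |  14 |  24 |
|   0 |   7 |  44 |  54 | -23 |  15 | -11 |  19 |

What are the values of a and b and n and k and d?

Column 6: -4 + 25 + 15 + 28 − 2 + 29 + 15 = 106, so its missing entry is 105 − 106 = -1.
Row 2: 18 + 10 + 17 + 19 + 25 + 13 − 23 = 79, so its missing entry is 105 − 79 = 26.
Row 6: 30 − 4 + 22 + 8 + 12 − 1 + 19 = 86, so its missing entry is 105 − 86 = 19.
Column 7: 28 + 13 + 29 + 6 + 19 + 14 − 11 = 98, so its missing entry is 105 − 98 = 7.
Row 5: 21 − 4 − 3 + 8 − 2 + 7 + 58 = 85, so its missing entry is 105 − 85 = 20.

a = 26, b = 20, n = 7, k = 19, d = -1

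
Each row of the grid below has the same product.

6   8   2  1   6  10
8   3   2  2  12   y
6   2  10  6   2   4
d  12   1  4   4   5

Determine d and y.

Rows 1 and 3 each multiply to 5760, so every row has product 5760.
Row 4: 12×1×4×4×5 = 960, so the missing entry is 5760 ÷ 960 = 6.
Row 2: 8×3×2×2×12 = 1152, so the missing entry is 5760 ÷ 1152 = 5.

d = 6, y = 5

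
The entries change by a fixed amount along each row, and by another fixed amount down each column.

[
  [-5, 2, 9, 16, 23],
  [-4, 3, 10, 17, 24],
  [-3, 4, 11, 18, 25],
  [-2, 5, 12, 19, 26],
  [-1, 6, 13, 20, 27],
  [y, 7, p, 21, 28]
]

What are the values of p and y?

p = 14, y = 0

Along each row the entries change by 7 per step; down each column they change by 1.
Row 6: from 7 at column 2, stepping by 7 to column 3 gives 14.
Row 6: from 7 at column 2, stepping by 7 to column 1 gives 0.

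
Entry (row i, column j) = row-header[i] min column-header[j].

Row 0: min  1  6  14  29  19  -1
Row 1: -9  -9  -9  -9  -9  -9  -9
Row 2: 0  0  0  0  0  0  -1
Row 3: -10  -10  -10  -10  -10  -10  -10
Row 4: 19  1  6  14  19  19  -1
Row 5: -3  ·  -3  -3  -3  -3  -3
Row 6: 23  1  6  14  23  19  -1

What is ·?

min(-3, 1) = -3.

-3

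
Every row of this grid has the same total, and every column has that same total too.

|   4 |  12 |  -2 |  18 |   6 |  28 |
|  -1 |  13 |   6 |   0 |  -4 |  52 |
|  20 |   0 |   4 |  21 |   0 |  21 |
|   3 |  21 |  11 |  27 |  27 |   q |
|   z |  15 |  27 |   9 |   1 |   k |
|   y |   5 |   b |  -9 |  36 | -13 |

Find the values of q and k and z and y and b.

Rows 1 and 2 both sum to 66, so that's the common total.
Row 4 has 3 + 21 + 11 + 27 + 27 = 89; the blank must be 66 − 89 = -23.
Column 6 has 28 + 52 + 21 − 23 − 13 = 65; the blank must be 66 − 65 = 1.
Row 5 has 15 + 27 + 9 + 1 + 1 = 53; the blank must be 66 − 53 = 13.
Column 1 has 4 − 1 + 20 + 3 + 13 = 39; the blank must be 66 − 39 = 27.
Row 6 has 27 + 5 − 9 + 36 − 13 = 46; the blank must be 66 − 46 = 20.

q = -23, k = 1, z = 13, y = 27, b = 20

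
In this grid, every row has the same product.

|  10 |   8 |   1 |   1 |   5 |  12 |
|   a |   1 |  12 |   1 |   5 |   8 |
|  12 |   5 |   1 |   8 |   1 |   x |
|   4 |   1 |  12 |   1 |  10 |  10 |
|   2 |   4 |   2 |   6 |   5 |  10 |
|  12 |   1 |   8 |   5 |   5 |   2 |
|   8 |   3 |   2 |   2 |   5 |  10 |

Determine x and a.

x = 10, a = 10

Rows 5 and 7 each multiply to 4800, so every row has product 4800.
Row 3: 12×5×1×8×1 = 480, so the missing entry is 4800 ÷ 480 = 10.
Row 2: 1×12×1×5×8 = 480, so the missing entry is 4800 ÷ 480 = 10.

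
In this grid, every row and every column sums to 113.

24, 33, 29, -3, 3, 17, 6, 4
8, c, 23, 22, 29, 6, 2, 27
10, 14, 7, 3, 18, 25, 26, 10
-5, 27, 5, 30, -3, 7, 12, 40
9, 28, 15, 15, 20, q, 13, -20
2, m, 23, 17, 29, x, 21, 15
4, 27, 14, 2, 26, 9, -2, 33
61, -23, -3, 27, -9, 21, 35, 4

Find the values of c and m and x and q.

c = -4, m = 11, x = -5, q = 33

The known cells in row 5 total 80, leaving 113 − 80 = 33 for the blank.
The known cells in row 2 total 117, leaving 113 − 117 = -4 for the blank.
The known cells in column 6 total 118, leaving 113 − 118 = -5 for the blank.
The known cells in row 6 total 102, leaving 113 − 102 = 11 for the blank.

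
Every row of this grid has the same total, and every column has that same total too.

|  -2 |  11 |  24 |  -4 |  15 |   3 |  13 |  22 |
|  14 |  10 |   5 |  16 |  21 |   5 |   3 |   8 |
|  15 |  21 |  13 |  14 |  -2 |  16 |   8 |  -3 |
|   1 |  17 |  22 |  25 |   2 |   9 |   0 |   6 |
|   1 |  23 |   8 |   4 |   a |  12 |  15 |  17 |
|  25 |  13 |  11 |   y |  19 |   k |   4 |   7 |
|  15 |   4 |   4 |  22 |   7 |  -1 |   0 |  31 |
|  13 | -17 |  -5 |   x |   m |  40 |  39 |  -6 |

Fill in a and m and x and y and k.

a = 2, m = 18, x = 0, y = 5, k = -2

Rows 1 and 2 both sum to 82, so that's the common total.
The known cells in row 5 total 80, leaving 82 − 80 = 2 for the blank.
The known cells in column 5 total 64, leaving 82 − 64 = 18 for the blank.
The known cells in column 6 total 84, leaving 82 − 84 = -2 for the blank.
The known cells in row 8 total 82, leaving 82 − 82 = 0 for the blank.
The known cells in row 6 total 77, leaving 82 − 77 = 5 for the blank.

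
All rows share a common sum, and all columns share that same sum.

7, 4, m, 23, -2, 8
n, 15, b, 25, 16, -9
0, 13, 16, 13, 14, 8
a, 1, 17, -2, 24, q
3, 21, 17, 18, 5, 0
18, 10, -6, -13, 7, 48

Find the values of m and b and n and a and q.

m = 24, b = -4, n = 21, a = 15, q = 9

Rows 3 and 5 both sum to 64, so that's the common total.
The known cells in row 1 total 40, leaving 64 − 40 = 24 for the blank.
The known cells in column 3 total 68, leaving 64 − 68 = -4 for the blank.
The known cells in row 2 total 43, leaving 64 − 43 = 21 for the blank.
The known cells in column 1 total 49, leaving 64 − 49 = 15 for the blank.
The known cells in row 4 total 55, leaving 64 − 55 = 9 for the blank.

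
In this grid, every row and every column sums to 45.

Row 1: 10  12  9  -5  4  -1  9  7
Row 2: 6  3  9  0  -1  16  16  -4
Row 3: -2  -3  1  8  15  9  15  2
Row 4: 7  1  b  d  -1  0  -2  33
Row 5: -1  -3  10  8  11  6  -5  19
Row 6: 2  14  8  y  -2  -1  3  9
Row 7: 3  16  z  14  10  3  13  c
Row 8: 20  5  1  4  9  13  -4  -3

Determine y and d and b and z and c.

y = 12, d = 4, b = 3, z = 4, c = -18

Column 8: 7 − 4 + 2 + 33 + 19 + 9 − 3 = 63, so its missing entry is 45 − 63 = -18.
Row 7: 3 + 16 + 14 + 10 + 3 + 13 − 18 = 41, so its missing entry is 45 − 41 = 4.
Row 6: 2 + 14 + 8 − 2 − 1 + 3 + 9 = 33, so its missing entry is 45 − 33 = 12.
Column 4: -5 + 0 + 8 + 8 + 12 + 14 + 4 = 41, so its missing entry is 45 − 41 = 4.
Row 4: 7 + 1 + 4 − 1 + 0 − 2 + 33 = 42, so its missing entry is 45 − 42 = 3.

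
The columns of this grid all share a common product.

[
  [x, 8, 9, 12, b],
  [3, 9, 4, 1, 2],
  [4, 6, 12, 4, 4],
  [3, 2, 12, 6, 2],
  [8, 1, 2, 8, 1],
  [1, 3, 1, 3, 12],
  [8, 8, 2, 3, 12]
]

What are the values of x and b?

Columns 2 and 4 each multiply to 20736, so every column has product 20736.
Column 1: 3×4×3×8×1×8 = 2304, so the missing entry is 20736 ÷ 2304 = 9.
Column 5: 2×4×2×1×12×12 = 2304, so the missing entry is 20736 ÷ 2304 = 9.

x = 9, b = 9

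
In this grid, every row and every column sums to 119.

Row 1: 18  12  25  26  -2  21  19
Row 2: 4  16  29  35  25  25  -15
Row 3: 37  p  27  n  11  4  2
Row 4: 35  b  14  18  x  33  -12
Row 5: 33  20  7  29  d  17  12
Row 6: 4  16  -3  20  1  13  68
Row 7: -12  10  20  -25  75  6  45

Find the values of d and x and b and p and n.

d = 1, x = 8, b = 23, p = 22, n = 16

Row 5 has 33 + 20 + 7 + 29 + 17 + 12 = 118; the blank must be 119 − 118 = 1.
Column 5 has -2 + 25 + 11 + 1 + 1 + 75 = 111; the blank must be 119 − 111 = 8.
Row 4 has 35 + 14 + 18 + 8 + 33 − 12 = 96; the blank must be 119 − 96 = 23.
Column 2 has 12 + 16 + 23 + 20 + 16 + 10 = 97; the blank must be 119 − 97 = 22.
Row 3 has 37 + 22 + 27 + 11 + 4 + 2 = 103; the blank must be 119 − 103 = 16.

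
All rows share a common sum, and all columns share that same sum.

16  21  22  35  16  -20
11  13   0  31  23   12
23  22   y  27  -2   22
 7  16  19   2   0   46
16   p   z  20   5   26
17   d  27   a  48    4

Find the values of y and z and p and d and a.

y = -2, z = 24, p = -1, d = 19, a = -25

Rows 1 and 2 both sum to 90, so that's the common total.
Row 3 has 23 + 22 + 27 − 2 + 22 = 92; the blank must be 90 − 92 = -2.
Column 3 has 22 + 0 − 2 + 19 + 27 = 66; the blank must be 90 − 66 = 24.
Column 4 has 35 + 31 + 27 + 2 + 20 = 115; the blank must be 90 − 115 = -25.
Row 6 has 17 + 27 − 25 + 48 + 4 = 71; the blank must be 90 − 71 = 19.
Row 5 has 16 + 24 + 20 + 5 + 26 = 91; the blank must be 90 − 91 = -1.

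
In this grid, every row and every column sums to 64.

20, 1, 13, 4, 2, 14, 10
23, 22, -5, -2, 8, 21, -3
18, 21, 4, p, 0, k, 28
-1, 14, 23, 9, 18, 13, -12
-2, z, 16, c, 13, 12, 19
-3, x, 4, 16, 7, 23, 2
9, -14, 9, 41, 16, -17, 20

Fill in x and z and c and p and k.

x = 15, z = 5, c = 1, p = -5, k = -2

Row 6 has -3 + 4 + 16 + 7 + 23 + 2 = 49; the blank must be 64 − 49 = 15.
Column 6 has 14 + 21 + 13 + 12 + 23 − 17 = 66; the blank must be 64 − 66 = -2.
Row 3 has 18 + 21 + 4 + 0 − 2 + 28 = 69; the blank must be 64 − 69 = -5.
Column 4 has 4 − 2 − 5 + 9 + 16 + 41 = 63; the blank must be 64 − 63 = 1.
Row 5 has -2 + 16 + 1 + 13 + 12 + 19 = 59; the blank must be 64 − 59 = 5.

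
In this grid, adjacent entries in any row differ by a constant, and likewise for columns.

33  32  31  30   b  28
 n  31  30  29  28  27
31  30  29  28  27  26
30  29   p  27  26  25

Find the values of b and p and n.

Along each row the entries change by -1 per step; down each column they change by -1.
Row 1: from 33 at column 1, stepping by -1 to column 5 gives 29.
Row 4: from 30 at column 1, stepping by -1 to column 3 gives 28.
Row 2: from 31 at column 2, stepping by -1 to column 1 gives 32.

b = 29, p = 28, n = 32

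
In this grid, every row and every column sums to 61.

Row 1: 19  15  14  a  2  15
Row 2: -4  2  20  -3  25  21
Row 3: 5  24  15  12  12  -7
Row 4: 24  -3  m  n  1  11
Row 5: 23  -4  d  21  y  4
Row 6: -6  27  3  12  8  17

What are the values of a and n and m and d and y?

a = -4, n = 23, m = 5, d = 4, y = 13

The known cells in column 5 total 48, leaving 61 − 48 = 13 for the blank.
The known cells in row 1 total 65, leaving 61 − 65 = -4 for the blank.
The known cells in row 5 total 57, leaving 61 − 57 = 4 for the blank.
The known cells in column 4 total 38, leaving 61 − 38 = 23 for the blank.
The known cells in row 4 total 56, leaving 61 − 56 = 5 for the blank.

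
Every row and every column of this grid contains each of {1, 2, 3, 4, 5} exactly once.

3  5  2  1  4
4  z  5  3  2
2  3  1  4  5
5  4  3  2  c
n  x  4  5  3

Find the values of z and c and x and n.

z = 1, c = 1, x = 2, n = 1

Cell (2,2): row 2 already has {2, 3, 4, 5} → 1.
For row 5, column 1: column 1 already has {2, 3, 4, 5}; that leaves 1.
Cell (5,2): row 5 already has {1, 3, 4, 5} → 2.
Cell (4,5): row 4 already has {2, 3, 4, 5} → 1.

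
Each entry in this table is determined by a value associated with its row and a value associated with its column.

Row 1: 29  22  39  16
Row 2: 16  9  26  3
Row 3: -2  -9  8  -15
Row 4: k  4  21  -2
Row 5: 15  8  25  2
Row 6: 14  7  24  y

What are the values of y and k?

y = 1, k = 11

The difference between any two rows is the same in every column — this is an addition table with the headers hidden.
Row 6 minus row 1 is 7 − 22 = -15, so its entry in column 4 is 16 + (-15) = 1.
Row 4 minus row 1 is 4 − 22 = -18, so its entry in column 1 is 29 + (-18) = 11.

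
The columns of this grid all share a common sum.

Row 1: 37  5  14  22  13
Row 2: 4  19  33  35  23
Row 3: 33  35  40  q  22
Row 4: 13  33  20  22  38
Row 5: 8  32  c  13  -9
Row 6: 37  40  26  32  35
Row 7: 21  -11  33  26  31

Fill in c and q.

Column 1 sums to 153 and so does column 5; that's the common total.
In column 3 the known cells total 166, leaving 153 − 166 = -13.
In column 4 the known cells total 150, leaving 153 − 150 = 3.

c = -13, q = 3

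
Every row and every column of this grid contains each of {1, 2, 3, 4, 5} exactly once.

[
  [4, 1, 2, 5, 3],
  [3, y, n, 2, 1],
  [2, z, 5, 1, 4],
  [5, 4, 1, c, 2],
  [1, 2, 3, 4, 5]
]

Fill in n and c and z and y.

At (row 2, col 3): column 3 already has {1, 2, 3, 5}, so the value is 4.
At (row 2, col 2): row 2 already has {1, 2, 3, 4}, so the value is 5.
For row 4, column 4: row 4 already has {1, 2, 4, 5}; that leaves 3.
Cell (3,2): row 3 already has {1, 2, 4, 5} → 3.

n = 4, c = 3, z = 3, y = 5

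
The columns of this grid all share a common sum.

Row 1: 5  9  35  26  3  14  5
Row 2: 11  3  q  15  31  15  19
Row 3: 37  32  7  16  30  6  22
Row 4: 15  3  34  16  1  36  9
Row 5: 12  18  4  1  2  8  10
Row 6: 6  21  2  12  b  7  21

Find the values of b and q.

The complete columns each total 86.
Column 5 is missing 86 − 67 = 19 (since 3 + 31 + 30 + 1 + 2 = 67).
Column 3 is missing 86 − 82 = 4 (since 35 + 7 + 34 + 4 + 2 = 82).

b = 19, q = 4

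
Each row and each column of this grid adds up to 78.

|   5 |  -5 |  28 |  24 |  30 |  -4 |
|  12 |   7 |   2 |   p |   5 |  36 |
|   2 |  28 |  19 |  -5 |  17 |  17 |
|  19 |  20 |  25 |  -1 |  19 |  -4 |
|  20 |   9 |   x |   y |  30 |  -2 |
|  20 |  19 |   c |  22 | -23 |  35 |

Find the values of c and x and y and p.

The known cells in row 2 total 62, leaving 78 − 62 = 16 for the blank.
The known cells in column 4 total 56, leaving 78 − 56 = 22 for the blank.
The known cells in row 5 total 79, leaving 78 − 79 = -1 for the blank.
The known cells in row 6 total 73, leaving 78 − 73 = 5 for the blank.

c = 5, x = -1, y = 22, p = 16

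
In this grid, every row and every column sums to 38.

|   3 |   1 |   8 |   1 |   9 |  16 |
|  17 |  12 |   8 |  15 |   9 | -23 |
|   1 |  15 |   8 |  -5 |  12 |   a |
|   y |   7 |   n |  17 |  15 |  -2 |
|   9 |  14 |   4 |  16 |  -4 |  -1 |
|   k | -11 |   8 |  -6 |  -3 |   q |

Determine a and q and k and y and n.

Column 3: 8 + 8 + 8 + 4 + 8 = 36, so its missing entry is 38 − 36 = 2.
Row 4: 7 + 2 + 17 + 15 − 2 = 39, so its missing entry is 38 − 39 = -1.
Column 1: 3 + 17 + 1 − 1 + 9 = 29, so its missing entry is 38 − 29 = 9.
Row 6: 9 − 11 + 8 − 6 − 3 = -3, so its missing entry is 38 − (-3) = 41.
Row 3: 1 + 15 + 8 − 5 + 12 = 31, so its missing entry is 38 − 31 = 7.

a = 7, q = 41, k = 9, y = -1, n = 2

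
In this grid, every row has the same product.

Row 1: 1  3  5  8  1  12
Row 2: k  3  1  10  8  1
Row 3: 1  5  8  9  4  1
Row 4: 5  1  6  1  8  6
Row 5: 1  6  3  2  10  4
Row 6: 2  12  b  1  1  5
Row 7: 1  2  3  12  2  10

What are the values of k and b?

Rows 5 and 7 each multiply to 1440, so every row has product 1440.
Row 2: 3×1×10×8×1 = 240, so the missing entry is 1440 ÷ 240 = 6.
Row 6: 2×12×1×1×5 = 120, so the missing entry is 1440 ÷ 120 = 12.

k = 6, b = 12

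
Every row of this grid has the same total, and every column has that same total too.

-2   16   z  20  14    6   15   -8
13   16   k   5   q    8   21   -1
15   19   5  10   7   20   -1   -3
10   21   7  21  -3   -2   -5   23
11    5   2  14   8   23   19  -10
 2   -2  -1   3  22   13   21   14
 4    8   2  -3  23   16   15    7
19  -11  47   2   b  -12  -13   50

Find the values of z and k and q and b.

Rows 3 and 4 both sum to 72, so that's the common total.
The known cells in row 8 total 82, leaving 72 − 82 = -10 for the blank.
The known cells in row 1 total 61, leaving 72 − 61 = 11 for the blank.
The known cells in column 3 total 73, leaving 72 − 73 = -1 for the blank.
The known cells in row 2 total 61, leaving 72 − 61 = 11 for the blank.

z = 11, k = -1, q = 11, b = -10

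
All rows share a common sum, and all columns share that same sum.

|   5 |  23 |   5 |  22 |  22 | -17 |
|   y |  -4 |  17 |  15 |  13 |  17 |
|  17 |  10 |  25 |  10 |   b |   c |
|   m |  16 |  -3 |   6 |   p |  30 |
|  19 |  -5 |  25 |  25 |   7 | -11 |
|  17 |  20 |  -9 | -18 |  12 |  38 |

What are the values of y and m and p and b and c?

y = 2, m = 0, p = 11, b = -5, c = 3

Rows 1 and 5 both sum to 60, so that's the common total.
Row 2 has -4 + 17 + 15 + 13 + 17 = 58; the blank must be 60 − 58 = 2.
Column 1 has 5 + 2 + 17 + 19 + 17 = 60; the blank must be 60 − 60 = 0.
Row 4 has 0 + 16 − 3 + 6 + 30 = 49; the blank must be 60 − 49 = 11.
Column 5 has 22 + 13 + 11 + 7 + 12 = 65; the blank must be 60 − 65 = -5.
Row 3 has 17 + 10 + 25 + 10 − 5 = 57; the blank must be 60 − 57 = 3.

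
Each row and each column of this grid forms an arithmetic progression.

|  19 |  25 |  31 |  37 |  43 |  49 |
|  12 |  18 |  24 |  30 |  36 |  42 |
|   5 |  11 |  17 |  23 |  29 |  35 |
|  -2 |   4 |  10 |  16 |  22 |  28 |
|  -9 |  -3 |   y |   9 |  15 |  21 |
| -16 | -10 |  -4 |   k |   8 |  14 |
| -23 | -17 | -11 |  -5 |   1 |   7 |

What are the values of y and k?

Along each row the entries change by 6 per step; down each column they change by -7.
Row 5: from -9 at column 1, stepping by 6 to column 3 gives 3.
Row 6: from -16 at column 1, stepping by 6 to column 4 gives 2.

y = 3, k = 2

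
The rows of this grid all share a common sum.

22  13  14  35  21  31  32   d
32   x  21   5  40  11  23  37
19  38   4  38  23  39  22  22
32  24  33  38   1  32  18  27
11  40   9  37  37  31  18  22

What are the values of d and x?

The complete rows each total 205.
Row 1 is missing 205 − 168 = 37 (since 22 + 13 + 14 + 35 + 21 + 31 + 32 = 168).
Row 2 is missing 205 − 169 = 36 (since 32 + 21 + 5 + 40 + 11 + 23 + 37 = 169).

d = 37, x = 36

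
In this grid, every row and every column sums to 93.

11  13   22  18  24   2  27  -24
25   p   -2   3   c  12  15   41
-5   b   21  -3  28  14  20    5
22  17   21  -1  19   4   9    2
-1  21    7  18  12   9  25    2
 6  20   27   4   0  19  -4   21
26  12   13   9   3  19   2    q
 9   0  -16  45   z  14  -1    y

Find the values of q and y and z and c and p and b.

q = 9, y = 37, z = 5, c = 2, p = -3, b = 13

The known cells in row 3 total 80, leaving 93 − 80 = 13 for the blank.
The known cells in column 2 total 96, leaving 93 − 96 = -3 for the blank.
The known cells in row 2 total 91, leaving 93 − 91 = 2 for the blank.
The known cells in column 5 total 88, leaving 93 − 88 = 5 for the blank.
The known cells in row 8 total 56, leaving 93 − 56 = 37 for the blank.
The known cells in row 7 total 84, leaving 93 − 84 = 9 for the blank.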